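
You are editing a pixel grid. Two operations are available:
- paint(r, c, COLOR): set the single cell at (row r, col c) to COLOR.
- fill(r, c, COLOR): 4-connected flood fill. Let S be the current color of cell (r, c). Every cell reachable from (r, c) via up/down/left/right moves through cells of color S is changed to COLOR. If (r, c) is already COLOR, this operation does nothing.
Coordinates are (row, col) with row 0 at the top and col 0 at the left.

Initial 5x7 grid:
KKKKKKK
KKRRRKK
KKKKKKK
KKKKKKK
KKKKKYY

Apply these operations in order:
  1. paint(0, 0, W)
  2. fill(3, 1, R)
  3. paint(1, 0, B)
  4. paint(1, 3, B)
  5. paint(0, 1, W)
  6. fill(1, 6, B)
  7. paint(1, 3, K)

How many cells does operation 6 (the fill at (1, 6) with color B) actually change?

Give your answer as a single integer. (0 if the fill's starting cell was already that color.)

After op 1 paint(0,0,W):
WKKKKKK
KKRRRKK
KKKKKKK
KKKKKKK
KKKKKYY
After op 2 fill(3,1,R) [29 cells changed]:
WRRRRRR
RRRRRRR
RRRRRRR
RRRRRRR
RRRRRYY
After op 3 paint(1,0,B):
WRRRRRR
BRRRRRR
RRRRRRR
RRRRRRR
RRRRRYY
After op 4 paint(1,3,B):
WRRRRRR
BRRBRRR
RRRRRRR
RRRRRRR
RRRRRYY
After op 5 paint(0,1,W):
WWRRRRR
BRRBRRR
RRRRRRR
RRRRRRR
RRRRRYY
After op 6 fill(1,6,B) [29 cells changed]:
WWBBBBB
BBBBBBB
BBBBBBB
BBBBBBB
BBBBBYY

Answer: 29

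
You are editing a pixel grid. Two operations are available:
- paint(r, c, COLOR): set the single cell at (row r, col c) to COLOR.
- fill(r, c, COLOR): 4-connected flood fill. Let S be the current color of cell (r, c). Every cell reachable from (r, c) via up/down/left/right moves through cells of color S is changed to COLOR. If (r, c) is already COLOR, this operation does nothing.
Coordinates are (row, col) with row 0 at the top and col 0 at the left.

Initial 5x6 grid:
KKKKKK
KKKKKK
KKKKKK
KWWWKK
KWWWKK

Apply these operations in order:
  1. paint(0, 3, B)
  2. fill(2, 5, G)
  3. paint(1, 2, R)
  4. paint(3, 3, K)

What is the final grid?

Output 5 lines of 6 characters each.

After op 1 paint(0,3,B):
KKKBKK
KKKKKK
KKKKKK
KWWWKK
KWWWKK
After op 2 fill(2,5,G) [23 cells changed]:
GGGBGG
GGGGGG
GGGGGG
GWWWGG
GWWWGG
After op 3 paint(1,2,R):
GGGBGG
GGRGGG
GGGGGG
GWWWGG
GWWWGG
After op 4 paint(3,3,K):
GGGBGG
GGRGGG
GGGGGG
GWWKGG
GWWWGG

Answer: GGGBGG
GGRGGG
GGGGGG
GWWKGG
GWWWGG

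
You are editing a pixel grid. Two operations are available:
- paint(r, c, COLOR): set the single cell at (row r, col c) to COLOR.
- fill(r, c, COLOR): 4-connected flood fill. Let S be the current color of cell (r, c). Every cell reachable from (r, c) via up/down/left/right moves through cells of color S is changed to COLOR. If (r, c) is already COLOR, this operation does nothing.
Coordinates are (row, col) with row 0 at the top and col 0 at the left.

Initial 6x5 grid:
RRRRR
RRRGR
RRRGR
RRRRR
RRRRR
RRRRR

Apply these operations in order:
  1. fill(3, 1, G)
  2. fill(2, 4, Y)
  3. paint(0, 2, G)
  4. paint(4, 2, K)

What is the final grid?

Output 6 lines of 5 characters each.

Answer: YYGYY
YYYYY
YYYYY
YYYYY
YYKYY
YYYYY

Derivation:
After op 1 fill(3,1,G) [28 cells changed]:
GGGGG
GGGGG
GGGGG
GGGGG
GGGGG
GGGGG
After op 2 fill(2,4,Y) [30 cells changed]:
YYYYY
YYYYY
YYYYY
YYYYY
YYYYY
YYYYY
After op 3 paint(0,2,G):
YYGYY
YYYYY
YYYYY
YYYYY
YYYYY
YYYYY
After op 4 paint(4,2,K):
YYGYY
YYYYY
YYYYY
YYYYY
YYKYY
YYYYY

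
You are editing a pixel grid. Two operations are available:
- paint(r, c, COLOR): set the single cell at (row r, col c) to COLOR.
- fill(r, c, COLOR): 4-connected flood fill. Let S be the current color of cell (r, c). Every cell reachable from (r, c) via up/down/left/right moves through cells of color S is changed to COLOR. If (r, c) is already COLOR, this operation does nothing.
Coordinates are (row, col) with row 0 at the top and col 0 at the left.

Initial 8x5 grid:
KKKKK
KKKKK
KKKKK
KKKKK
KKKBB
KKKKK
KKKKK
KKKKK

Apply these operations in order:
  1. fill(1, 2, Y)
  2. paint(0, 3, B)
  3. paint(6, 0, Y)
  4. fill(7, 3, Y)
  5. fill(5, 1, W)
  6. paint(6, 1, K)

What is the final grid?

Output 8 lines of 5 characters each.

Answer: WWWBW
WWWWW
WWWWW
WWWWW
WWWBB
WWWWW
WKWWW
WWWWW

Derivation:
After op 1 fill(1,2,Y) [38 cells changed]:
YYYYY
YYYYY
YYYYY
YYYYY
YYYBB
YYYYY
YYYYY
YYYYY
After op 2 paint(0,3,B):
YYYBY
YYYYY
YYYYY
YYYYY
YYYBB
YYYYY
YYYYY
YYYYY
After op 3 paint(6,0,Y):
YYYBY
YYYYY
YYYYY
YYYYY
YYYBB
YYYYY
YYYYY
YYYYY
After op 4 fill(7,3,Y) [0 cells changed]:
YYYBY
YYYYY
YYYYY
YYYYY
YYYBB
YYYYY
YYYYY
YYYYY
After op 5 fill(5,1,W) [37 cells changed]:
WWWBW
WWWWW
WWWWW
WWWWW
WWWBB
WWWWW
WWWWW
WWWWW
After op 6 paint(6,1,K):
WWWBW
WWWWW
WWWWW
WWWWW
WWWBB
WWWWW
WKWWW
WWWWW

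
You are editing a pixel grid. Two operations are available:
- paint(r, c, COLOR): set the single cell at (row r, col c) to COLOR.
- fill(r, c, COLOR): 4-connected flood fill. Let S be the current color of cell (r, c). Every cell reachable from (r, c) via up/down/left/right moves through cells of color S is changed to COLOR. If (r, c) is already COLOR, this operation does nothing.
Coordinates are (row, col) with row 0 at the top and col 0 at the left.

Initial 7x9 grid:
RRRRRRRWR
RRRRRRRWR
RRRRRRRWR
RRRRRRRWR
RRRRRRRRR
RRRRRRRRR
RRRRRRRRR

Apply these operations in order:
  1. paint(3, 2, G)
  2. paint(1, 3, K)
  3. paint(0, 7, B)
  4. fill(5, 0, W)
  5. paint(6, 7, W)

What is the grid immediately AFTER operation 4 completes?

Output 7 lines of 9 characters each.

After op 1 paint(3,2,G):
RRRRRRRWR
RRRRRRRWR
RRRRRRRWR
RRGRRRRWR
RRRRRRRRR
RRRRRRRRR
RRRRRRRRR
After op 2 paint(1,3,K):
RRRRRRRWR
RRRKRRRWR
RRRRRRRWR
RRGRRRRWR
RRRRRRRRR
RRRRRRRRR
RRRRRRRRR
After op 3 paint(0,7,B):
RRRRRRRBR
RRRKRRRWR
RRRRRRRWR
RRGRRRRWR
RRRRRRRRR
RRRRRRRRR
RRRRRRRRR
After op 4 fill(5,0,W) [57 cells changed]:
WWWWWWWBW
WWWKWWWWW
WWWWWWWWW
WWGWWWWWW
WWWWWWWWW
WWWWWWWWW
WWWWWWWWW

Answer: WWWWWWWBW
WWWKWWWWW
WWWWWWWWW
WWGWWWWWW
WWWWWWWWW
WWWWWWWWW
WWWWWWWWW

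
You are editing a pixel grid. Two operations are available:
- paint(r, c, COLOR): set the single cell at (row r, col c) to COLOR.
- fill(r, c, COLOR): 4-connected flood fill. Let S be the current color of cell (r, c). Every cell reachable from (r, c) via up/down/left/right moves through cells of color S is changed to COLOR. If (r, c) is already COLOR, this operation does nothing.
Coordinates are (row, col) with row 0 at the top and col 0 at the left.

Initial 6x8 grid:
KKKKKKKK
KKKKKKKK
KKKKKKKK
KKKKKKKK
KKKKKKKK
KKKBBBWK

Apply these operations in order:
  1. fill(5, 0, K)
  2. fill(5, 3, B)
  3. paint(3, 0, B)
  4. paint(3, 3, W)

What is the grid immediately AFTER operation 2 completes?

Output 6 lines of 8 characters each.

After op 1 fill(5,0,K) [0 cells changed]:
KKKKKKKK
KKKKKKKK
KKKKKKKK
KKKKKKKK
KKKKKKKK
KKKBBBWK
After op 2 fill(5,3,B) [0 cells changed]:
KKKKKKKK
KKKKKKKK
KKKKKKKK
KKKKKKKK
KKKKKKKK
KKKBBBWK

Answer: KKKKKKKK
KKKKKKKK
KKKKKKKK
KKKKKKKK
KKKKKKKK
KKKBBBWK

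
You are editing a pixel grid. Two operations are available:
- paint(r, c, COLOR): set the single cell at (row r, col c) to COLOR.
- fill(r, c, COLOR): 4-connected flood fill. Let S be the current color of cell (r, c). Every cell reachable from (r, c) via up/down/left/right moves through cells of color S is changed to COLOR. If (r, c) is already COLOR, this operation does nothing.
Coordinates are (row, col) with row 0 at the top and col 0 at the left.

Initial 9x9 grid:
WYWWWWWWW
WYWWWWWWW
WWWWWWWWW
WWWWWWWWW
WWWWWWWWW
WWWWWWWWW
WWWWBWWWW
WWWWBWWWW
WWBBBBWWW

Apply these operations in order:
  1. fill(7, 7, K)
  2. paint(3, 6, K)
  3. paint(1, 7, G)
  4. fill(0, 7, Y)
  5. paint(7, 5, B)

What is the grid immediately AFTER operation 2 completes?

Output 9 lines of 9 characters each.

Answer: KYKKKKKKK
KYKKKKKKK
KKKKKKKKK
KKKKKKKKK
KKKKKKKKK
KKKKKKKKK
KKKKBKKKK
KKKKBKKKK
KKBBBBKKK

Derivation:
After op 1 fill(7,7,K) [73 cells changed]:
KYKKKKKKK
KYKKKKKKK
KKKKKKKKK
KKKKKKKKK
KKKKKKKKK
KKKKKKKKK
KKKKBKKKK
KKKKBKKKK
KKBBBBKKK
After op 2 paint(3,6,K):
KYKKKKKKK
KYKKKKKKK
KKKKKKKKK
KKKKKKKKK
KKKKKKKKK
KKKKKKKKK
KKKKBKKKK
KKKKBKKKK
KKBBBBKKK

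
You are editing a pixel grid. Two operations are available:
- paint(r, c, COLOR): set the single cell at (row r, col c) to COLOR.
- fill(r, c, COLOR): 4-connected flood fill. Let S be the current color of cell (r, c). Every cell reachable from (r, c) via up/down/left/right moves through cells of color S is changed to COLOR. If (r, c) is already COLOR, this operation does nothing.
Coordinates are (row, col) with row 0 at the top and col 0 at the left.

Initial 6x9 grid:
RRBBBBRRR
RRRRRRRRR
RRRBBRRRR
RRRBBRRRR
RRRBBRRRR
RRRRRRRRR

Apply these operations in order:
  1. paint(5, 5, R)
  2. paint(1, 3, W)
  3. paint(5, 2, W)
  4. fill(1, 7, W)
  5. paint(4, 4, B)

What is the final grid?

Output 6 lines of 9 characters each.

After op 1 paint(5,5,R):
RRBBBBRRR
RRRRRRRRR
RRRBBRRRR
RRRBBRRRR
RRRBBRRRR
RRRRRRRRR
After op 2 paint(1,3,W):
RRBBBBRRR
RRRWRRRRR
RRRBBRRRR
RRRBBRRRR
RRRBBRRRR
RRRRRRRRR
After op 3 paint(5,2,W):
RRBBBBRRR
RRRWRRRRR
RRRBBRRRR
RRRBBRRRR
RRRBBRRRR
RRWRRRRRR
After op 4 fill(1,7,W) [26 cells changed]:
RRBBBBWWW
RRRWWWWWW
RRRBBWWWW
RRRBBWWWW
RRRBBWWWW
RRWWWWWWW
After op 5 paint(4,4,B):
RRBBBBWWW
RRRWWWWWW
RRRBBWWWW
RRRBBWWWW
RRRBBWWWW
RRWWWWWWW

Answer: RRBBBBWWW
RRRWWWWWW
RRRBBWWWW
RRRBBWWWW
RRRBBWWWW
RRWWWWWWW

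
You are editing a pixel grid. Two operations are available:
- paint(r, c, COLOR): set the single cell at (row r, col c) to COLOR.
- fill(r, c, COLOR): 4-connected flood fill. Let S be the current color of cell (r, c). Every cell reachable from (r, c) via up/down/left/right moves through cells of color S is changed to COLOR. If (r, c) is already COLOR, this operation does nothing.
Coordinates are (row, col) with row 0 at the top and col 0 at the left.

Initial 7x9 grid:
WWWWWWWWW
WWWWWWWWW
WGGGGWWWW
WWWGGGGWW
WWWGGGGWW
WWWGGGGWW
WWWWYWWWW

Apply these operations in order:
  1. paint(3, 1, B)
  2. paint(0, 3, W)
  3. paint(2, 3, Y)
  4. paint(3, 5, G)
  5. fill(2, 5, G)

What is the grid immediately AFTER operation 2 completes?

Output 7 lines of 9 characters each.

Answer: WWWWWWWWW
WWWWWWWWW
WGGGGWWWW
WBWGGGGWW
WWWGGGGWW
WWWGGGGWW
WWWWYWWWW

Derivation:
After op 1 paint(3,1,B):
WWWWWWWWW
WWWWWWWWW
WGGGGWWWW
WBWGGGGWW
WWWGGGGWW
WWWGGGGWW
WWWWYWWWW
After op 2 paint(0,3,W):
WWWWWWWWW
WWWWWWWWW
WGGGGWWWW
WBWGGGGWW
WWWGGGGWW
WWWGGGGWW
WWWWYWWWW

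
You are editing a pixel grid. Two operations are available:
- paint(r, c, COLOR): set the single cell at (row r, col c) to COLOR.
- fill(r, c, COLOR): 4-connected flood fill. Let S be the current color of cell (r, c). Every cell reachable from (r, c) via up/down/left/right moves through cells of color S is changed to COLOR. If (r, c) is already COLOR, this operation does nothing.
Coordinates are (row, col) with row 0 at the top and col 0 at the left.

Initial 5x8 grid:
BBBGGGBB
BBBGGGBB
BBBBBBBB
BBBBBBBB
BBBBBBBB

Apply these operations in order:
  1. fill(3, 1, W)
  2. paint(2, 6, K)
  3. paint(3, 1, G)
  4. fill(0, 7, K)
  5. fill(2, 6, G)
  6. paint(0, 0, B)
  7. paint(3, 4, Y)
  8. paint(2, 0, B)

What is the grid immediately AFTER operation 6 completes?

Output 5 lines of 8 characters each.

After op 1 fill(3,1,W) [34 cells changed]:
WWWGGGWW
WWWGGGWW
WWWWWWWW
WWWWWWWW
WWWWWWWW
After op 2 paint(2,6,K):
WWWGGGWW
WWWGGGWW
WWWWWWKW
WWWWWWWW
WWWWWWWW
After op 3 paint(3,1,G):
WWWGGGWW
WWWGGGWW
WWWWWWKW
WGWWWWWW
WWWWWWWW
After op 4 fill(0,7,K) [32 cells changed]:
KKKGGGKK
KKKGGGKK
KKKKKKKK
KGKKKKKK
KKKKKKKK
After op 5 fill(2,6,G) [33 cells changed]:
GGGGGGGG
GGGGGGGG
GGGGGGGG
GGGGGGGG
GGGGGGGG
After op 6 paint(0,0,B):
BGGGGGGG
GGGGGGGG
GGGGGGGG
GGGGGGGG
GGGGGGGG

Answer: BGGGGGGG
GGGGGGGG
GGGGGGGG
GGGGGGGG
GGGGGGGG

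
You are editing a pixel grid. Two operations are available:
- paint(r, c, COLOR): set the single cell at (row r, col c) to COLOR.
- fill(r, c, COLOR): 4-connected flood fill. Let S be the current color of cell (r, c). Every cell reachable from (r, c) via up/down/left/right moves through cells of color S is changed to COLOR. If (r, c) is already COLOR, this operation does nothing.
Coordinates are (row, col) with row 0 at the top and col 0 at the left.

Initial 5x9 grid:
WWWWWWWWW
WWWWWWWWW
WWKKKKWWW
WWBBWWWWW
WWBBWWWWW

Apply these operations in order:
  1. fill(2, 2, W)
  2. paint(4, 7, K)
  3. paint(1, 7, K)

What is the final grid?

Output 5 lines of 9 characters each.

Answer: WWWWWWWWW
WWWWWWWKW
WWWWWWWWW
WWBBWWWWW
WWBBWWWKW

Derivation:
After op 1 fill(2,2,W) [4 cells changed]:
WWWWWWWWW
WWWWWWWWW
WWWWWWWWW
WWBBWWWWW
WWBBWWWWW
After op 2 paint(4,7,K):
WWWWWWWWW
WWWWWWWWW
WWWWWWWWW
WWBBWWWWW
WWBBWWWKW
After op 3 paint(1,7,K):
WWWWWWWWW
WWWWWWWKW
WWWWWWWWW
WWBBWWWWW
WWBBWWWKW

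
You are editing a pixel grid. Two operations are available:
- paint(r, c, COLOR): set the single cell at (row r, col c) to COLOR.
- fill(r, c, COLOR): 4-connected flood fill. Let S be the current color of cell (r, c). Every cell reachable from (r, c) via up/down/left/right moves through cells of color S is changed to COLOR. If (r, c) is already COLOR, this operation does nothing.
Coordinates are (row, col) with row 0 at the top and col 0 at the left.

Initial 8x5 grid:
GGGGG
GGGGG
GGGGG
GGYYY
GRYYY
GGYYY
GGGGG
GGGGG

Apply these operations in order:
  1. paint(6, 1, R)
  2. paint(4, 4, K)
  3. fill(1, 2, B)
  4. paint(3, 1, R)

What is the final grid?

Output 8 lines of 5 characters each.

After op 1 paint(6,1,R):
GGGGG
GGGGG
GGGGG
GGYYY
GRYYY
GGYYY
GRGGG
GGGGG
After op 2 paint(4,4,K):
GGGGG
GGGGG
GGGGG
GGYYY
GRYYK
GGYYY
GRGGG
GGGGG
After op 3 fill(1,2,B) [29 cells changed]:
BBBBB
BBBBB
BBBBB
BBYYY
BRYYK
BBYYY
BRBBB
BBBBB
After op 4 paint(3,1,R):
BBBBB
BBBBB
BBBBB
BRYYY
BRYYK
BBYYY
BRBBB
BBBBB

Answer: BBBBB
BBBBB
BBBBB
BRYYY
BRYYK
BBYYY
BRBBB
BBBBB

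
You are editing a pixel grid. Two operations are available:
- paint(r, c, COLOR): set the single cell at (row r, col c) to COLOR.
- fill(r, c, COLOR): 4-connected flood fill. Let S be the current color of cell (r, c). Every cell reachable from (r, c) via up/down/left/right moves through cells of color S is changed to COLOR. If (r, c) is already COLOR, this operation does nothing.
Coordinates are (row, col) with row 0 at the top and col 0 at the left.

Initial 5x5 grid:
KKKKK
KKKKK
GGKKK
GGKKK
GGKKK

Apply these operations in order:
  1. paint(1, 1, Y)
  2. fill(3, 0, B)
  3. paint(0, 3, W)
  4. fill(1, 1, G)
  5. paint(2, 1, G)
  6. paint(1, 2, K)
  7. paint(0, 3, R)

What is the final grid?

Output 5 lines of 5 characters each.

After op 1 paint(1,1,Y):
KKKKK
KYKKK
GGKKK
GGKKK
GGKKK
After op 2 fill(3,0,B) [6 cells changed]:
KKKKK
KYKKK
BBKKK
BBKKK
BBKKK
After op 3 paint(0,3,W):
KKKWK
KYKKK
BBKKK
BBKKK
BBKKK
After op 4 fill(1,1,G) [1 cells changed]:
KKKWK
KGKKK
BBKKK
BBKKK
BBKKK
After op 5 paint(2,1,G):
KKKWK
KGKKK
BGKKK
BBKKK
BBKKK
After op 6 paint(1,2,K):
KKKWK
KGKKK
BGKKK
BBKKK
BBKKK
After op 7 paint(0,3,R):
KKKRK
KGKKK
BGKKK
BBKKK
BBKKK

Answer: KKKRK
KGKKK
BGKKK
BBKKK
BBKKK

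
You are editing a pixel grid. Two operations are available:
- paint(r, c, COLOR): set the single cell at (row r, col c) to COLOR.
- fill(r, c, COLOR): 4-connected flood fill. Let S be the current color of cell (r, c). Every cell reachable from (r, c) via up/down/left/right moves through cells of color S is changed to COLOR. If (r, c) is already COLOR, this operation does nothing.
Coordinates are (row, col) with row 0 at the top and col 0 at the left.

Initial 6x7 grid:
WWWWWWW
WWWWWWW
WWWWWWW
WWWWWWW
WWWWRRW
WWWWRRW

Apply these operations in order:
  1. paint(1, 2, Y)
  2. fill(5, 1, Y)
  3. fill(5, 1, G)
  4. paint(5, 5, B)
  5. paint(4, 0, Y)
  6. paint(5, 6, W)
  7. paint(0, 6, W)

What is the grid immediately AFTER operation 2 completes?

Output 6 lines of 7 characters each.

Answer: YYYYYYY
YYYYYYY
YYYYYYY
YYYYYYY
YYYYRRY
YYYYRRY

Derivation:
After op 1 paint(1,2,Y):
WWWWWWW
WWYWWWW
WWWWWWW
WWWWWWW
WWWWRRW
WWWWRRW
After op 2 fill(5,1,Y) [37 cells changed]:
YYYYYYY
YYYYYYY
YYYYYYY
YYYYYYY
YYYYRRY
YYYYRRY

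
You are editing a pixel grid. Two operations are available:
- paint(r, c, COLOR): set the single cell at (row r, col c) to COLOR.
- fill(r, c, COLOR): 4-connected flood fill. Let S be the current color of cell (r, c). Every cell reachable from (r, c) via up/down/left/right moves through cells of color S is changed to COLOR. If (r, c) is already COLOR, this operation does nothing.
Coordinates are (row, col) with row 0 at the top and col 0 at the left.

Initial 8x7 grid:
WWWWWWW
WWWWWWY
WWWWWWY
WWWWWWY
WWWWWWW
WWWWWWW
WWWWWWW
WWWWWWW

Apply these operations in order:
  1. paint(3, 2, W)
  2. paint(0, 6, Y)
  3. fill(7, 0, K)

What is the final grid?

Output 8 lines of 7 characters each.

Answer: KKKKKKY
KKKKKKY
KKKKKKY
KKKKKKY
KKKKKKK
KKKKKKK
KKKKKKK
KKKKKKK

Derivation:
After op 1 paint(3,2,W):
WWWWWWW
WWWWWWY
WWWWWWY
WWWWWWY
WWWWWWW
WWWWWWW
WWWWWWW
WWWWWWW
After op 2 paint(0,6,Y):
WWWWWWY
WWWWWWY
WWWWWWY
WWWWWWY
WWWWWWW
WWWWWWW
WWWWWWW
WWWWWWW
After op 3 fill(7,0,K) [52 cells changed]:
KKKKKKY
KKKKKKY
KKKKKKY
KKKKKKY
KKKKKKK
KKKKKKK
KKKKKKK
KKKKKKK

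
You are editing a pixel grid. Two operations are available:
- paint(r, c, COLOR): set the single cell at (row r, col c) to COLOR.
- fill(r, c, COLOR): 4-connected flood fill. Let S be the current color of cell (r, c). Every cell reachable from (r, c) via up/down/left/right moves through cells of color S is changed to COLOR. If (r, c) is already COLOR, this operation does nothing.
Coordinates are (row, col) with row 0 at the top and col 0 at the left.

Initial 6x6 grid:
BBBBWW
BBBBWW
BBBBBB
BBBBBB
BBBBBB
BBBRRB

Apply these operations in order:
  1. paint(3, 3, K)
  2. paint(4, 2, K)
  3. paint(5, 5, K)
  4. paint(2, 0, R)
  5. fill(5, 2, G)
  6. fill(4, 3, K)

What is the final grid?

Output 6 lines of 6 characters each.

Answer: KKKKWW
KKKKWW
RKKKKK
KKKKKK
KKKKKK
KKKRRK

Derivation:
After op 1 paint(3,3,K):
BBBBWW
BBBBWW
BBBBBB
BBBKBB
BBBBBB
BBBRRB
After op 2 paint(4,2,K):
BBBBWW
BBBBWW
BBBBBB
BBBKBB
BBKBBB
BBBRRB
After op 3 paint(5,5,K):
BBBBWW
BBBBWW
BBBBBB
BBBKBB
BBKBBB
BBBRRK
After op 4 paint(2,0,R):
BBBBWW
BBBBWW
RBBBBB
BBBKBB
BBKBBB
BBBRRK
After op 5 fill(5,2,G) [26 cells changed]:
GGGGWW
GGGGWW
RGGGGG
GGGKGG
GGKGGG
GGGRRK
After op 6 fill(4,3,K) [26 cells changed]:
KKKKWW
KKKKWW
RKKKKK
KKKKKK
KKKKKK
KKKRRK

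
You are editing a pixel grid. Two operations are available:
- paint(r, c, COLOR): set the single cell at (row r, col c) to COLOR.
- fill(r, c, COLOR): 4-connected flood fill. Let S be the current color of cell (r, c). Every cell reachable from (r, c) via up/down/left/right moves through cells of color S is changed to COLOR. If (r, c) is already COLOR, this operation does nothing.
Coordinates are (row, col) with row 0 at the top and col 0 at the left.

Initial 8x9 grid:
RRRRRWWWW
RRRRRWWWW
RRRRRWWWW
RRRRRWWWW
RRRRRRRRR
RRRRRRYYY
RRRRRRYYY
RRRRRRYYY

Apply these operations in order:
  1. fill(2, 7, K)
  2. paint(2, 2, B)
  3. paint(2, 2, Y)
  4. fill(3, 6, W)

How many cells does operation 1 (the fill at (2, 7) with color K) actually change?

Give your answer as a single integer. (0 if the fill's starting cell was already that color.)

After op 1 fill(2,7,K) [16 cells changed]:
RRRRRKKKK
RRRRRKKKK
RRRRRKKKK
RRRRRKKKK
RRRRRRRRR
RRRRRRYYY
RRRRRRYYY
RRRRRRYYY

Answer: 16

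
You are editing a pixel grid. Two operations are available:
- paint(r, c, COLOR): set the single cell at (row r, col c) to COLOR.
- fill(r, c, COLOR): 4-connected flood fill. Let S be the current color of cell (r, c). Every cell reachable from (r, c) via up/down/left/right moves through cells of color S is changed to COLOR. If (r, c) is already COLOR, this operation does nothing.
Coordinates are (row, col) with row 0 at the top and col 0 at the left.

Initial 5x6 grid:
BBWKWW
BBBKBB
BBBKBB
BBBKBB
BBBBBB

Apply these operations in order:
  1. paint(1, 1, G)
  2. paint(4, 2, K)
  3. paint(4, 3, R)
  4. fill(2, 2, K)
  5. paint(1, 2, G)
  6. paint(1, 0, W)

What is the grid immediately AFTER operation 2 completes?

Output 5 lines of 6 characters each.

Answer: BBWKWW
BGBKBB
BBBKBB
BBBKBB
BBKBBB

Derivation:
After op 1 paint(1,1,G):
BBWKWW
BGBKBB
BBBKBB
BBBKBB
BBBBBB
After op 2 paint(4,2,K):
BBWKWW
BGBKBB
BBBKBB
BBBKBB
BBKBBB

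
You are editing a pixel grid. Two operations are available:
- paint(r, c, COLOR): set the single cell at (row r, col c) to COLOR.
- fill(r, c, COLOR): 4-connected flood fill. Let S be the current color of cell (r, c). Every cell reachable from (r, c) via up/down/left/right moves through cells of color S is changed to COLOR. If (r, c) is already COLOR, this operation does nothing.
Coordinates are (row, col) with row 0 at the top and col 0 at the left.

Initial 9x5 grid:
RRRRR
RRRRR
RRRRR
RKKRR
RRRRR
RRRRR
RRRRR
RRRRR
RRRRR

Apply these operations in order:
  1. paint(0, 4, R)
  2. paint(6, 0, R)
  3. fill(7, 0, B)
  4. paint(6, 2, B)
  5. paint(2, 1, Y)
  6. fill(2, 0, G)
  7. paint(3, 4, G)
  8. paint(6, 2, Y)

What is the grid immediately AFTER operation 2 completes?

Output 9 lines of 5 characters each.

Answer: RRRRR
RRRRR
RRRRR
RKKRR
RRRRR
RRRRR
RRRRR
RRRRR
RRRRR

Derivation:
After op 1 paint(0,4,R):
RRRRR
RRRRR
RRRRR
RKKRR
RRRRR
RRRRR
RRRRR
RRRRR
RRRRR
After op 2 paint(6,0,R):
RRRRR
RRRRR
RRRRR
RKKRR
RRRRR
RRRRR
RRRRR
RRRRR
RRRRR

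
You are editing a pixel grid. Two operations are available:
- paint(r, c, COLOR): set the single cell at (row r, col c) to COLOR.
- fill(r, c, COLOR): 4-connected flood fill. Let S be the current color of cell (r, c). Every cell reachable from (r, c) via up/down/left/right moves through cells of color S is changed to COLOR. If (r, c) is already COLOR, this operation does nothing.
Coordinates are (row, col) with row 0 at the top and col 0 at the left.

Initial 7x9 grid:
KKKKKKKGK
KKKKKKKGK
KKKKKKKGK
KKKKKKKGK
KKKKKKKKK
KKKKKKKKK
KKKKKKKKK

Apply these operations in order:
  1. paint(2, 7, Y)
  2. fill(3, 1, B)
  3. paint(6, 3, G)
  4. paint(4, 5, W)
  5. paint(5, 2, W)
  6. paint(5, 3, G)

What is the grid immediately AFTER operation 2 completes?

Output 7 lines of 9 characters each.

Answer: BBBBBBBGB
BBBBBBBGB
BBBBBBBYB
BBBBBBBGB
BBBBBBBBB
BBBBBBBBB
BBBBBBBBB

Derivation:
After op 1 paint(2,7,Y):
KKKKKKKGK
KKKKKKKGK
KKKKKKKYK
KKKKKKKGK
KKKKKKKKK
KKKKKKKKK
KKKKKKKKK
After op 2 fill(3,1,B) [59 cells changed]:
BBBBBBBGB
BBBBBBBGB
BBBBBBBYB
BBBBBBBGB
BBBBBBBBB
BBBBBBBBB
BBBBBBBBB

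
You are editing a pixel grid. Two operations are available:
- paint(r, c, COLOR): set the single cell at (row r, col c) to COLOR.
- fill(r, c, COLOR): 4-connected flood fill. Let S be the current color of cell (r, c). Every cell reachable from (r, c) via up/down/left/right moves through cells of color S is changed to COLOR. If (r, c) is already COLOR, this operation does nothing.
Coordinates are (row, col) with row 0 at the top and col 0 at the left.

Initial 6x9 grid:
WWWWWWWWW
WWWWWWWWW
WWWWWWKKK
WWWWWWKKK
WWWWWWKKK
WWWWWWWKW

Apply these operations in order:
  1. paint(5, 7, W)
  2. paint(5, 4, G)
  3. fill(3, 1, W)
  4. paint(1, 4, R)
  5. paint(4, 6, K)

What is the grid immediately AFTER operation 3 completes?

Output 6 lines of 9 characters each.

Answer: WWWWWWWWW
WWWWWWWWW
WWWWWWKKK
WWWWWWKKK
WWWWWWKKK
WWWWGWWWW

Derivation:
After op 1 paint(5,7,W):
WWWWWWWWW
WWWWWWWWW
WWWWWWKKK
WWWWWWKKK
WWWWWWKKK
WWWWWWWWW
After op 2 paint(5,4,G):
WWWWWWWWW
WWWWWWWWW
WWWWWWKKK
WWWWWWKKK
WWWWWWKKK
WWWWGWWWW
After op 3 fill(3,1,W) [0 cells changed]:
WWWWWWWWW
WWWWWWWWW
WWWWWWKKK
WWWWWWKKK
WWWWWWKKK
WWWWGWWWW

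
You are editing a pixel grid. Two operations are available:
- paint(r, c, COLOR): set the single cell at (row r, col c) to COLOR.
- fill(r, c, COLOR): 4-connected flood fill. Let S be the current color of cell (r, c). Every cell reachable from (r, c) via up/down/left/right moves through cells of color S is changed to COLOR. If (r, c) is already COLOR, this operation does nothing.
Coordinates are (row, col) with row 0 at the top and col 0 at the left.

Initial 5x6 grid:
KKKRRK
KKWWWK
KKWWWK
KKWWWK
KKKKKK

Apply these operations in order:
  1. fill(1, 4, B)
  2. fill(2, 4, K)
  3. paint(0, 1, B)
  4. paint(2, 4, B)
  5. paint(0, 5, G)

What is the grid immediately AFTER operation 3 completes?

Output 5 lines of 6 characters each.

After op 1 fill(1,4,B) [9 cells changed]:
KKKRRK
KKBBBK
KKBBBK
KKBBBK
KKKKKK
After op 2 fill(2,4,K) [9 cells changed]:
KKKRRK
KKKKKK
KKKKKK
KKKKKK
KKKKKK
After op 3 paint(0,1,B):
KBKRRK
KKKKKK
KKKKKK
KKKKKK
KKKKKK

Answer: KBKRRK
KKKKKK
KKKKKK
KKKKKK
KKKKKK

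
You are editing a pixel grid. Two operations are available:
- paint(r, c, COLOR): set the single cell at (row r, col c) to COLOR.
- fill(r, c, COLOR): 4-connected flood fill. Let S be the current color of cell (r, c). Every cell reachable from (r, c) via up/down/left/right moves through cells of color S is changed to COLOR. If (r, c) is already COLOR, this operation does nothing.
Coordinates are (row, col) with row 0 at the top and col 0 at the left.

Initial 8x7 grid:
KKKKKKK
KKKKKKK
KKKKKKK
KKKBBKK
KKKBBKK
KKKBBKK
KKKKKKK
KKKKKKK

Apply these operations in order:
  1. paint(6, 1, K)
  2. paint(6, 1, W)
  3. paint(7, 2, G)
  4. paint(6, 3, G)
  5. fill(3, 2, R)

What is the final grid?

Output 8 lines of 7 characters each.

Answer: RRRRRRR
RRRRRRR
RRRRRRR
RRRBBRR
RRRBBRR
RRRBBRR
RWRGRRR
RRGRRRR

Derivation:
After op 1 paint(6,1,K):
KKKKKKK
KKKKKKK
KKKKKKK
KKKBBKK
KKKBBKK
KKKBBKK
KKKKKKK
KKKKKKK
After op 2 paint(6,1,W):
KKKKKKK
KKKKKKK
KKKKKKK
KKKBBKK
KKKBBKK
KKKBBKK
KWKKKKK
KKKKKKK
After op 3 paint(7,2,G):
KKKKKKK
KKKKKKK
KKKKKKK
KKKBBKK
KKKBBKK
KKKBBKK
KWKKKKK
KKGKKKK
After op 4 paint(6,3,G):
KKKKKKK
KKKKKKK
KKKKKKK
KKKBBKK
KKKBBKK
KKKBBKK
KWKGKKK
KKGKKKK
After op 5 fill(3,2,R) [47 cells changed]:
RRRRRRR
RRRRRRR
RRRRRRR
RRRBBRR
RRRBBRR
RRRBBRR
RWRGRRR
RRGRRRR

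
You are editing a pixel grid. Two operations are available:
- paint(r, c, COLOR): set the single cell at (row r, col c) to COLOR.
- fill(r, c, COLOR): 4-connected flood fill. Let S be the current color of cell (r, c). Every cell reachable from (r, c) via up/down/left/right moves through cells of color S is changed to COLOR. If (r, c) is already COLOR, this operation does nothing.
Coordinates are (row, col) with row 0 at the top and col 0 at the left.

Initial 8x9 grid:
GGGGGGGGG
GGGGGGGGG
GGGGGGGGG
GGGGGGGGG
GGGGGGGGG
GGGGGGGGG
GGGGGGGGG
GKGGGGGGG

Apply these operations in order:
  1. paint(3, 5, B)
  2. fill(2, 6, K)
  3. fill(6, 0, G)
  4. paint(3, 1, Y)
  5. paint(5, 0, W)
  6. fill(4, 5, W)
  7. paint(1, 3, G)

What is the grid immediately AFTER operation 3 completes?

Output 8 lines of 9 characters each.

After op 1 paint(3,5,B):
GGGGGGGGG
GGGGGGGGG
GGGGGGGGG
GGGGGBGGG
GGGGGGGGG
GGGGGGGGG
GGGGGGGGG
GKGGGGGGG
After op 2 fill(2,6,K) [70 cells changed]:
KKKKKKKKK
KKKKKKKKK
KKKKKKKKK
KKKKKBKKK
KKKKKKKKK
KKKKKKKKK
KKKKKKKKK
KKKKKKKKK
After op 3 fill(6,0,G) [71 cells changed]:
GGGGGGGGG
GGGGGGGGG
GGGGGGGGG
GGGGGBGGG
GGGGGGGGG
GGGGGGGGG
GGGGGGGGG
GGGGGGGGG

Answer: GGGGGGGGG
GGGGGGGGG
GGGGGGGGG
GGGGGBGGG
GGGGGGGGG
GGGGGGGGG
GGGGGGGGG
GGGGGGGGG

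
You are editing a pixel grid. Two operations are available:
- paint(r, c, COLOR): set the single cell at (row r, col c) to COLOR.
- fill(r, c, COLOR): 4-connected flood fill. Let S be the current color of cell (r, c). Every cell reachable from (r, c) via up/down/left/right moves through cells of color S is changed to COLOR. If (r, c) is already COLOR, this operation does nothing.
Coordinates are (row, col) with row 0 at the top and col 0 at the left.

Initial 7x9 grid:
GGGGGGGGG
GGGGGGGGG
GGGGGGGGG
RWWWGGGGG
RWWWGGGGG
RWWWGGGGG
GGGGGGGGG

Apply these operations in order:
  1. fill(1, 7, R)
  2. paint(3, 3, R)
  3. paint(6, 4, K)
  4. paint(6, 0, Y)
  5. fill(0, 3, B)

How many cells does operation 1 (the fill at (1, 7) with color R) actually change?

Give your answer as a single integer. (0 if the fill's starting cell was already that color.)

Answer: 51

Derivation:
After op 1 fill(1,7,R) [51 cells changed]:
RRRRRRRRR
RRRRRRRRR
RRRRRRRRR
RWWWRRRRR
RWWWRRRRR
RWWWRRRRR
RRRRRRRRR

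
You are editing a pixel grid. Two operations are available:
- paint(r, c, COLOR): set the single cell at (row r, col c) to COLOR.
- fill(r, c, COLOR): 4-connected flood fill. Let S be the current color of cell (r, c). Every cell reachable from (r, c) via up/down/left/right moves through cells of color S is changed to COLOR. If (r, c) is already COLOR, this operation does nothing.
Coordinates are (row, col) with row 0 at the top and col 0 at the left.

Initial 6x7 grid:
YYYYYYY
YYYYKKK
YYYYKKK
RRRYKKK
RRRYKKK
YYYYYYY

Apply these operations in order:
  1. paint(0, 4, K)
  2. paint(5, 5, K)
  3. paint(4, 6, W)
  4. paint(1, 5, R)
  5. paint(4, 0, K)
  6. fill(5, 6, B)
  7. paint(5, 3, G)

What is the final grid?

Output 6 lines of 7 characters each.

After op 1 paint(0,4,K):
YYYYKYY
YYYYKKK
YYYYKKK
RRRYKKK
RRRYKKK
YYYYYYY
After op 2 paint(5,5,K):
YYYYKYY
YYYYKKK
YYYYKKK
RRRYKKK
RRRYKKK
YYYYYKY
After op 3 paint(4,6,W):
YYYYKYY
YYYYKKK
YYYYKKK
RRRYKKK
RRRYKKW
YYYYYKY
After op 4 paint(1,5,R):
YYYYKYY
YYYYKRK
YYYYKKK
RRRYKKK
RRRYKKW
YYYYYKY
After op 5 paint(4,0,K):
YYYYKYY
YYYYKRK
YYYYKKK
RRRYKKK
KRRYKKW
YYYYYKY
After op 6 fill(5,6,B) [1 cells changed]:
YYYYKYY
YYYYKRK
YYYYKKK
RRRYKKK
KRRYKKW
YYYYYKB
After op 7 paint(5,3,G):
YYYYKYY
YYYYKRK
YYYYKKK
RRRYKKK
KRRYKKW
YYYGYKB

Answer: YYYYKYY
YYYYKRK
YYYYKKK
RRRYKKK
KRRYKKW
YYYGYKB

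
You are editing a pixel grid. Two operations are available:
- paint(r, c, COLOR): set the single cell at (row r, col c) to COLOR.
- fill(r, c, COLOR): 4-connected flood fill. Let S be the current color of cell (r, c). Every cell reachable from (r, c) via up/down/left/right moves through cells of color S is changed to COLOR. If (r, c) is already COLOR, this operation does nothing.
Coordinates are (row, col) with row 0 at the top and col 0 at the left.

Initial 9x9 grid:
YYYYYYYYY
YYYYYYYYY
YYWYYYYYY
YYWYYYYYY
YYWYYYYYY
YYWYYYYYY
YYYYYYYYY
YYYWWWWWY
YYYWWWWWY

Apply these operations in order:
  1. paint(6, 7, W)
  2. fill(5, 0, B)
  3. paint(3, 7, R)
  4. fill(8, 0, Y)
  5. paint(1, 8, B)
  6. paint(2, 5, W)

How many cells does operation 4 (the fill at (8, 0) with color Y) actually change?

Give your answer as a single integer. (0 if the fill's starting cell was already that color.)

After op 1 paint(6,7,W):
YYYYYYYYY
YYYYYYYYY
YYWYYYYYY
YYWYYYYYY
YYWYYYYYY
YYWYYYYYY
YYYYYYYWY
YYYWWWWWY
YYYWWWWWY
After op 2 fill(5,0,B) [66 cells changed]:
BBBBBBBBB
BBBBBBBBB
BBWBBBBBB
BBWBBBBBB
BBWBBBBBB
BBWBBBBBB
BBBBBBBWB
BBBWWWWWB
BBBWWWWWB
After op 3 paint(3,7,R):
BBBBBBBBB
BBBBBBBBB
BBWBBBBBB
BBWBBBBRB
BBWBBBBBB
BBWBBBBBB
BBBBBBBWB
BBBWWWWWB
BBBWWWWWB
After op 4 fill(8,0,Y) [65 cells changed]:
YYYYYYYYY
YYYYYYYYY
YYWYYYYYY
YYWYYYYRY
YYWYYYYYY
YYWYYYYYY
YYYYYYYWY
YYYWWWWWY
YYYWWWWWY

Answer: 65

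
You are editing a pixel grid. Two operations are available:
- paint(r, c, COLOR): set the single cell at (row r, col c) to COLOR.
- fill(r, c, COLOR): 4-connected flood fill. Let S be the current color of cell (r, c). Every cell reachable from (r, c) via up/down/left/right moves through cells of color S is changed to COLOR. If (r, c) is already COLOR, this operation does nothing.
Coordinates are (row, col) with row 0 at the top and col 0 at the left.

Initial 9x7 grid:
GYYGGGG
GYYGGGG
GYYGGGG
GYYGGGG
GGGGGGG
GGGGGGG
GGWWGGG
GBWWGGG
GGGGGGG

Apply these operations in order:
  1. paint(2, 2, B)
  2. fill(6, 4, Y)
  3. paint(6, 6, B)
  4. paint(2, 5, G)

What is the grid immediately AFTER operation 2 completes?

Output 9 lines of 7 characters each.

After op 1 paint(2,2,B):
GYYGGGG
GYYGGGG
GYBGGGG
GYYGGGG
GGGGGGG
GGGGGGG
GGWWGGG
GBWWGGG
GGGGGGG
After op 2 fill(6,4,Y) [50 cells changed]:
YYYYYYY
YYYYYYY
YYBYYYY
YYYYYYY
YYYYYYY
YYYYYYY
YYWWYYY
YBWWYYY
YYYYYYY

Answer: YYYYYYY
YYYYYYY
YYBYYYY
YYYYYYY
YYYYYYY
YYYYYYY
YYWWYYY
YBWWYYY
YYYYYYY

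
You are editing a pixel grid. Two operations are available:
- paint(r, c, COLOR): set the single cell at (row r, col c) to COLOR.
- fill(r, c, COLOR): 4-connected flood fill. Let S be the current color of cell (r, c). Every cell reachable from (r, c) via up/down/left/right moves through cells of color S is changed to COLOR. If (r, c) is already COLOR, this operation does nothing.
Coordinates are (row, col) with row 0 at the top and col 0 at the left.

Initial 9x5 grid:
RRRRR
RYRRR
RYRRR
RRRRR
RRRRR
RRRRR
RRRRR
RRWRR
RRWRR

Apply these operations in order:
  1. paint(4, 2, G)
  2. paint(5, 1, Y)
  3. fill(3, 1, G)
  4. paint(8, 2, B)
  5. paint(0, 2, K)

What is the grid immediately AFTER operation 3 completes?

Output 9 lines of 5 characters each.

Answer: GGGGG
GYGGG
GYGGG
GGGGG
GGGGG
GYGGG
GGGGG
GGWGG
GGWGG

Derivation:
After op 1 paint(4,2,G):
RRRRR
RYRRR
RYRRR
RRRRR
RRGRR
RRRRR
RRRRR
RRWRR
RRWRR
After op 2 paint(5,1,Y):
RRRRR
RYRRR
RYRRR
RRRRR
RRGRR
RYRRR
RRRRR
RRWRR
RRWRR
After op 3 fill(3,1,G) [39 cells changed]:
GGGGG
GYGGG
GYGGG
GGGGG
GGGGG
GYGGG
GGGGG
GGWGG
GGWGG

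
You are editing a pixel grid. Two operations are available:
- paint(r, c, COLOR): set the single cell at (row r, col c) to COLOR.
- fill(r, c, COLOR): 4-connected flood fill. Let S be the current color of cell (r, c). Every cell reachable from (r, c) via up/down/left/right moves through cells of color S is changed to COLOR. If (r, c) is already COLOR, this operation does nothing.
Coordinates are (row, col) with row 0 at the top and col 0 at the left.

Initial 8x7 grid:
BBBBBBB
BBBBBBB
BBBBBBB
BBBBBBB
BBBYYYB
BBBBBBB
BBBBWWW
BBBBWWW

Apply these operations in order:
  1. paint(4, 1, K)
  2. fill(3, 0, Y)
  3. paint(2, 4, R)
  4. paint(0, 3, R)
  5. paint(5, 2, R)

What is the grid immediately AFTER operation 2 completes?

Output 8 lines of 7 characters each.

After op 1 paint(4,1,K):
BBBBBBB
BBBBBBB
BBBBBBB
BBBBBBB
BKBYYYB
BBBBBBB
BBBBWWW
BBBBWWW
After op 2 fill(3,0,Y) [46 cells changed]:
YYYYYYY
YYYYYYY
YYYYYYY
YYYYYYY
YKYYYYY
YYYYYYY
YYYYWWW
YYYYWWW

Answer: YYYYYYY
YYYYYYY
YYYYYYY
YYYYYYY
YKYYYYY
YYYYYYY
YYYYWWW
YYYYWWW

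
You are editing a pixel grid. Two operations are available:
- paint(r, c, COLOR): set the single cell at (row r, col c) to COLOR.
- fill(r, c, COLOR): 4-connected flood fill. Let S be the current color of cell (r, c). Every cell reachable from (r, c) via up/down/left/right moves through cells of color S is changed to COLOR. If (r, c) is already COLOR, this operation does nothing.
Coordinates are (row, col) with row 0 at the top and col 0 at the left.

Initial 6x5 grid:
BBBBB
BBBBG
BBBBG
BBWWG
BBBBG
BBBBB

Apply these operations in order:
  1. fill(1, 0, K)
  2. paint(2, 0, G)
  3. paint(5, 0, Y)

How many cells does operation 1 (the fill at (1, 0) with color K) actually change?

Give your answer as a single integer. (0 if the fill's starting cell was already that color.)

After op 1 fill(1,0,K) [24 cells changed]:
KKKKK
KKKKG
KKKKG
KKWWG
KKKKG
KKKKK

Answer: 24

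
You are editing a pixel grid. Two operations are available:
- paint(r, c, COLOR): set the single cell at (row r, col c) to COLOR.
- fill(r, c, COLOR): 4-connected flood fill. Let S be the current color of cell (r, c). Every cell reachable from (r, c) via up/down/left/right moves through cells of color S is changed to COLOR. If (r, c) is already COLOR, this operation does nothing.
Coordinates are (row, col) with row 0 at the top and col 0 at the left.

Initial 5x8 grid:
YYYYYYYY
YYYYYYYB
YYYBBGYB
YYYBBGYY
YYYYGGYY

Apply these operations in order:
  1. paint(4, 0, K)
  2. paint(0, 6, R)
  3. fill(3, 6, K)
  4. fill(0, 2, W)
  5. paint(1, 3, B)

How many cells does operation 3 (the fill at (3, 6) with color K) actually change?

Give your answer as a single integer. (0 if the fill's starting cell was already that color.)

After op 1 paint(4,0,K):
YYYYYYYY
YYYYYYYB
YYYBBGYB
YYYBBGYY
KYYYGGYY
After op 2 paint(0,6,R):
YYYYYYRY
YYYYYYYB
YYYBBGYB
YYYBBGYY
KYYYGGYY
After op 3 fill(3,6,K) [27 cells changed]:
KKKKKKRY
KKKKKKKB
KKKBBGKB
KKKBBGKK
KKKKGGKK

Answer: 27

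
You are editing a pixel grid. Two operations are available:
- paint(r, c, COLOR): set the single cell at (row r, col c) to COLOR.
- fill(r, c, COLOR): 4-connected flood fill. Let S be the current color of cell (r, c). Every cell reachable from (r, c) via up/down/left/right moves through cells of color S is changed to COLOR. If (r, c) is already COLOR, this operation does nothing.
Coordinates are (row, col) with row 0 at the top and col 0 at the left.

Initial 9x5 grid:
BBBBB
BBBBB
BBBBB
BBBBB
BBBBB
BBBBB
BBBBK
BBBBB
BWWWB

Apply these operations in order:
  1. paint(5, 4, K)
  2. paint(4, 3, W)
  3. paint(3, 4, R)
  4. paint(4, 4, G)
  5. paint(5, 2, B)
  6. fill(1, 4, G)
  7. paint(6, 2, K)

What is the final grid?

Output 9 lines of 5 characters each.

After op 1 paint(5,4,K):
BBBBB
BBBBB
BBBBB
BBBBB
BBBBB
BBBBK
BBBBK
BBBBB
BWWWB
After op 2 paint(4,3,W):
BBBBB
BBBBB
BBBBB
BBBBB
BBBWB
BBBBK
BBBBK
BBBBB
BWWWB
After op 3 paint(3,4,R):
BBBBB
BBBBB
BBBBB
BBBBR
BBBWB
BBBBK
BBBBK
BBBBB
BWWWB
After op 4 paint(4,4,G):
BBBBB
BBBBB
BBBBB
BBBBR
BBBWG
BBBBK
BBBBK
BBBBB
BWWWB
After op 5 paint(5,2,B):
BBBBB
BBBBB
BBBBB
BBBBR
BBBWG
BBBBK
BBBBK
BBBBB
BWWWB
After op 6 fill(1,4,G) [37 cells changed]:
GGGGG
GGGGG
GGGGG
GGGGR
GGGWG
GGGGK
GGGGK
GGGGG
GWWWG
After op 7 paint(6,2,K):
GGGGG
GGGGG
GGGGG
GGGGR
GGGWG
GGGGK
GGKGK
GGGGG
GWWWG

Answer: GGGGG
GGGGG
GGGGG
GGGGR
GGGWG
GGGGK
GGKGK
GGGGG
GWWWG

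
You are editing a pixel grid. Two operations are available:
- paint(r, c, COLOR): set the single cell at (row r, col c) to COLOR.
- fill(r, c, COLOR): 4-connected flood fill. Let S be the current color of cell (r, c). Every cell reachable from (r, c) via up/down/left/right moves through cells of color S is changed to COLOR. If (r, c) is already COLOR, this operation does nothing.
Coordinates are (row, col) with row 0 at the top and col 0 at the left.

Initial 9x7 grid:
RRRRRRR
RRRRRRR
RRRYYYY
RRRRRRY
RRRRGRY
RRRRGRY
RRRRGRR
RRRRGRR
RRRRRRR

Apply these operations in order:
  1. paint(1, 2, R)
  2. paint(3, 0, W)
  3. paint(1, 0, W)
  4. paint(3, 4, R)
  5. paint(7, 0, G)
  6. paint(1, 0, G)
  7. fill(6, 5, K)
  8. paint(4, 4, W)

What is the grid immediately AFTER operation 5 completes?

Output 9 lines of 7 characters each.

Answer: RRRRRRR
WRRRRRR
RRRYYYY
WRRRRRY
RRRRGRY
RRRRGRY
RRRRGRR
GRRRGRR
RRRRRRR

Derivation:
After op 1 paint(1,2,R):
RRRRRRR
RRRRRRR
RRRYYYY
RRRRRRY
RRRRGRY
RRRRGRY
RRRRGRR
RRRRGRR
RRRRRRR
After op 2 paint(3,0,W):
RRRRRRR
RRRRRRR
RRRYYYY
WRRRRRY
RRRRGRY
RRRRGRY
RRRRGRR
RRRRGRR
RRRRRRR
After op 3 paint(1,0,W):
RRRRRRR
WRRRRRR
RRRYYYY
WRRRRRY
RRRRGRY
RRRRGRY
RRRRGRR
RRRRGRR
RRRRRRR
After op 4 paint(3,4,R):
RRRRRRR
WRRRRRR
RRRYYYY
WRRRRRY
RRRRGRY
RRRRGRY
RRRRGRR
RRRRGRR
RRRRRRR
After op 5 paint(7,0,G):
RRRRRRR
WRRRRRR
RRRYYYY
WRRRRRY
RRRRGRY
RRRRGRY
RRRRGRR
GRRRGRR
RRRRRRR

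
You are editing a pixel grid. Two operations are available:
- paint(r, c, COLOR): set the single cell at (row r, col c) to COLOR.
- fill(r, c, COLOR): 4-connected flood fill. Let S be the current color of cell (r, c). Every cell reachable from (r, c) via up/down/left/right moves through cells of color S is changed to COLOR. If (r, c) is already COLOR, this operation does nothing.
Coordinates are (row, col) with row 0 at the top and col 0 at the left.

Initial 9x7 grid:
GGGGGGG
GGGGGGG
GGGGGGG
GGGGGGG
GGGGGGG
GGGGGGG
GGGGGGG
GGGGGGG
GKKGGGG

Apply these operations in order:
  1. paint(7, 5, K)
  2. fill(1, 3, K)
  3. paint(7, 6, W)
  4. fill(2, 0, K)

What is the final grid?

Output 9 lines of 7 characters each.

Answer: KKKKKKK
KKKKKKK
KKKKKKK
KKKKKKK
KKKKKKK
KKKKKKK
KKKKKKK
KKKKKKW
KKKKKKK

Derivation:
After op 1 paint(7,5,K):
GGGGGGG
GGGGGGG
GGGGGGG
GGGGGGG
GGGGGGG
GGGGGGG
GGGGGGG
GGGGGKG
GKKGGGG
After op 2 fill(1,3,K) [60 cells changed]:
KKKKKKK
KKKKKKK
KKKKKKK
KKKKKKK
KKKKKKK
KKKKKKK
KKKKKKK
KKKKKKK
KKKKKKK
After op 3 paint(7,6,W):
KKKKKKK
KKKKKKK
KKKKKKK
KKKKKKK
KKKKKKK
KKKKKKK
KKKKKKK
KKKKKKW
KKKKKKK
After op 4 fill(2,0,K) [0 cells changed]:
KKKKKKK
KKKKKKK
KKKKKKK
KKKKKKK
KKKKKKK
KKKKKKK
KKKKKKK
KKKKKKW
KKKKKKK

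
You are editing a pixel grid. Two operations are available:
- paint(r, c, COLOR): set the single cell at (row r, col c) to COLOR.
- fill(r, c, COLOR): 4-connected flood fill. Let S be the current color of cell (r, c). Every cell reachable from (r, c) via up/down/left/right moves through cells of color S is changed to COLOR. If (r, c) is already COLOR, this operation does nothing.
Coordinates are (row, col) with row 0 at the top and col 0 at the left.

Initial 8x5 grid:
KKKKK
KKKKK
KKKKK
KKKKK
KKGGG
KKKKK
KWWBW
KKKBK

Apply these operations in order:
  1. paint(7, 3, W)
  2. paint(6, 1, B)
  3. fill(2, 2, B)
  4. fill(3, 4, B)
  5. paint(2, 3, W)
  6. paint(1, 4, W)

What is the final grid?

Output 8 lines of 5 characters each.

Answer: BBBBB
BBBBW
BBBWB
BBBBB
BBGGG
BBBBB
BBWBW
BBBWK

Derivation:
After op 1 paint(7,3,W):
KKKKK
KKKKK
KKKKK
KKKKK
KKGGG
KKKKK
KWWBW
KKKWK
After op 2 paint(6,1,B):
KKKKK
KKKKK
KKKKK
KKKKK
KKGGG
KKKKK
KBWBW
KKKWK
After op 3 fill(2,2,B) [31 cells changed]:
BBBBB
BBBBB
BBBBB
BBBBB
BBGGG
BBBBB
BBWBW
BBBWK
After op 4 fill(3,4,B) [0 cells changed]:
BBBBB
BBBBB
BBBBB
BBBBB
BBGGG
BBBBB
BBWBW
BBBWK
After op 5 paint(2,3,W):
BBBBB
BBBBB
BBBWB
BBBBB
BBGGG
BBBBB
BBWBW
BBBWK
After op 6 paint(1,4,W):
BBBBB
BBBBW
BBBWB
BBBBB
BBGGG
BBBBB
BBWBW
BBBWK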